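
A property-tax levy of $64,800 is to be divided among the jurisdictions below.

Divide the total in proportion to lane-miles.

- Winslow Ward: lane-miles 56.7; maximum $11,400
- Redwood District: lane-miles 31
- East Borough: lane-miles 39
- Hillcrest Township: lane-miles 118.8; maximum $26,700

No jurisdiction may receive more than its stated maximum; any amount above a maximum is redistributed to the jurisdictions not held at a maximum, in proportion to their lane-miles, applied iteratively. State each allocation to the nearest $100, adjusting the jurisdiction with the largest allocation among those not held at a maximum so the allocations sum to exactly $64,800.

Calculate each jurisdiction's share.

Sum of lane-miles: 245.5.
Pro-rata shares before constraints: Winslow Ward 14,966.03; Redwood District 8,182.48; East Borough 10,294.09; Hillcrest Township 31,357.39.
Held at cap: Winslow Ward ($11,400), Hillcrest Township ($26,700); balance $26,700 reallocated over remaining lane-miles 70.
Shares after redistribution: Redwood District 11,824.29 → $11,800; East Borough 14,875.71 → $14,900.

Winslow Ward: $11,400; Redwood District: $11,800; East Borough: $14,900; Hillcrest Township: $26,700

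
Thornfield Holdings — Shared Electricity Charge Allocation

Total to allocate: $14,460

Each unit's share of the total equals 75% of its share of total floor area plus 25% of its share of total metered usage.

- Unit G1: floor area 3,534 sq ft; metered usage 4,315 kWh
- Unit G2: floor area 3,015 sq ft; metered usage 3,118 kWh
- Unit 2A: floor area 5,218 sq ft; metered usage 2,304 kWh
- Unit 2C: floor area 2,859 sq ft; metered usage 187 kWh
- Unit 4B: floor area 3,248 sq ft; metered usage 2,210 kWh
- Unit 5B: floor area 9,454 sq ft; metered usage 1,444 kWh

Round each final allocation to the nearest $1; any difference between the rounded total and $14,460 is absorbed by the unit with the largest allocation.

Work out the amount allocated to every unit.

Totals — floor area 27,328, metered usage 13,578.
Blended shares (75% floor area + 25% metered usage): Unit G1 0.1764; Unit G2 0.1402; Unit 2A 0.1856; Unit 2C 0.0819; Unit 4B 0.1298; Unit 5B 0.2860.
Raw shares: Unit G1 2,551.28; Unit G2 2,026.62; Unit 2A 2,684.16; Unit 2C 1,184.37; Unit 4B 1,877.34; Unit 5B 4,136.23.
At nearest $1: Unit G1 $2,551; Unit G2 $2,027; Unit 2A $2,684; Unit 2C $1,184; Unit 4B $1,877; Unit 5B $4,136. Sum = $14,459.
Difference $14,460 − $14,459 = +$1 applied to largest allocation (Unit 5B): Unit 5B becomes $4,137.

Unit G1: $2,551 · Unit G2: $2,027 · Unit 2A: $2,684 · Unit 2C: $1,184 · Unit 4B: $1,877 · Unit 5B: $4,137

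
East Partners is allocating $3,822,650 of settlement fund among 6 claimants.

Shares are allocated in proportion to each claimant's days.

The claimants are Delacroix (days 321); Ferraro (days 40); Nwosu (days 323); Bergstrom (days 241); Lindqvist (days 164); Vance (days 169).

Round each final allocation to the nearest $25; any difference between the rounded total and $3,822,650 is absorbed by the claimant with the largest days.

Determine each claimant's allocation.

Delacroix: $975,425; Ferraro: $121,550; Nwosu: $981,475; Bergstrom: $732,325; Lindqvist: $498,350; Vance: $513,525

Total days = 1,258.
Raw shares: Delacroix 321/1,258 × $3,822,650 = 975,413.87; Ferraro 40/1,258 × $3,822,650 = 121,546.90; Nwosu 323/1,258 × $3,822,650 = 981,491.22; Bergstrom 241/1,258 × $3,822,650 = 732,320.07; Lindqvist 164/1,258 × $3,822,650 = 498,342.29; Vance 169/1,258 × $3,822,650 = 513,535.65.
Rounded to nearest $25: Delacroix $975,425; Ferraro $121,550; Nwosu $981,500; Bergstrom $732,325; Lindqvist $498,350; Vance $513,525. Sum = $3,822,675.
Difference $3,822,650 − $3,822,675 = −$25 applied to largest days (Nwosu): Nwosu becomes $981,475.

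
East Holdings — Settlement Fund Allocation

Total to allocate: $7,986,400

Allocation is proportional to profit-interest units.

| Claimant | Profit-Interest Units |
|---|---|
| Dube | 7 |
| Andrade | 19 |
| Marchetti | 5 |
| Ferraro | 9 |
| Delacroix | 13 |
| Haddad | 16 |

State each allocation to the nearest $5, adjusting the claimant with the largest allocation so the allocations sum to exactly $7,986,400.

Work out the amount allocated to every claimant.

Sum of profit-interest units: 69.
Unrounded shares: Dube 7/69 × $7,986,400 = 810,214.49; Andrade 19/69 × $7,986,400 = 2,199,153.62; Marchetti 5/69 × $7,986,400 = 578,724.64; Ferraro 9/69 × $7,986,400 = 1,041,704.35; Delacroix 13/69 × $7,986,400 = 1,504,684.06; Haddad 16/69 × $7,986,400 = 1,851,918.84.
After rounding ($5): Dube $810,215; Andrade $2,199,155; Marchetti $578,725; Ferraro $1,041,705; Delacroix $1,504,685; Haddad $1,851,920. Sum = $7,986,405.
Difference $7,986,400 − $7,986,405 = −$5 applied to largest allocation (Andrade): Andrade becomes $2,199,150.

Dube: $810,215 · Andrade: $2,199,150 · Marchetti: $578,725 · Ferraro: $1,041,705 · Delacroix: $1,504,685 · Haddad: $1,851,920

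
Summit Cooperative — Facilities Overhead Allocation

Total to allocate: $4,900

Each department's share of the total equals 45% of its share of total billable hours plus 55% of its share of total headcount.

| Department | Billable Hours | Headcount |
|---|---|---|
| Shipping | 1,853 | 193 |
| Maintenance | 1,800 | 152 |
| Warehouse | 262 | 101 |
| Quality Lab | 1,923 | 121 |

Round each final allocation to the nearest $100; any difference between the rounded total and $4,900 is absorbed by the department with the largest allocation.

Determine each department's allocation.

Shipping: $1,600 · Maintenance: $1,400 · Warehouse: $600 · Quality Lab: $1,300

Billable hours total 5,838; headcount total 567.
Combined weights (45% billable hours + 55% headcount): Shipping 0.3300; Maintenance 0.2862; Warehouse 0.1182; Quality Lab 0.2656.
Pro-rata amounts: Shipping 1,617.22; Maintenance 1,402.33; Warehouse 579.02; Quality Lab 1,301.44.
Rounded to nearest $100: Shipping $1,600; Maintenance $1,400; Warehouse $600; Quality Lab $1,300. Sum = $4,900.
No rounding difference to absorb.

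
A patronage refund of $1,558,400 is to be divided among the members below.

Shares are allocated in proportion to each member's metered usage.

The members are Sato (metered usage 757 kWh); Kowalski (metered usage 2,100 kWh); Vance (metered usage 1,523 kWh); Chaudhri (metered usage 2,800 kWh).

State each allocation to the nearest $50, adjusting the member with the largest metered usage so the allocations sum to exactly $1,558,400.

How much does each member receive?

Sato: $164,300; Kowalski: $455,800; Vance: $330,550; Chaudhri: $607,750

Total metered usage = 757 + 2,100 + 1,523 + 2,800 = 7,180.
Proportional shares: Sato 164,304.85; Kowalski 455,799.44; Vance 330,563.12; Chaudhri 607,732.59.
Rounded to nearest $50: Sato $164,300; Kowalski $455,800; Vance $330,550; Chaudhri $607,750. Sum = $1,558,400.
No rounding difference to absorb.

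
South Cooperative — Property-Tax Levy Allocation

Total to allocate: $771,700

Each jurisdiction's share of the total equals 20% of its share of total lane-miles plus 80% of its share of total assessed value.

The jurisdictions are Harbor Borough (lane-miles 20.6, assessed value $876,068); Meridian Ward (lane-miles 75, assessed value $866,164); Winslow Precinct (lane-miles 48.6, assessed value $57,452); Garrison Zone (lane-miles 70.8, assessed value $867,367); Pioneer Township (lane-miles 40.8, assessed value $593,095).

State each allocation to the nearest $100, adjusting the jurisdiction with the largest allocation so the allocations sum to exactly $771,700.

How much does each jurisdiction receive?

Harbor Borough: $178,300 · Meridian Ward: $209,300 · Winslow Precinct: $40,200 · Garrison Zone: $207,000 · Pioneer Township: $136,900

Lane-miles total 255.8; assessed value total 3,260,146.
Composite weights (20% lane-miles + 80% assessed value): Harbor Borough 0.2311; Meridian Ward 0.2712; Winslow Precinct 0.0521; Garrison Zone 0.2682; Pioneer Township 0.1774.
Raw shares: Harbor Borough 178,326.53; Meridian Ward 209,273.95; Winslow Precinct 40,202.83; Garrison Zone 206,967.63; Pioneer Township 136,929.05.
After rounding ($100): Harbor Borough $178,300; Meridian Ward $209,300; Winslow Precinct $40,200; Garrison Zone $207,000; Pioneer Township $136,900. Sum = $771,700.
No rounding difference to absorb.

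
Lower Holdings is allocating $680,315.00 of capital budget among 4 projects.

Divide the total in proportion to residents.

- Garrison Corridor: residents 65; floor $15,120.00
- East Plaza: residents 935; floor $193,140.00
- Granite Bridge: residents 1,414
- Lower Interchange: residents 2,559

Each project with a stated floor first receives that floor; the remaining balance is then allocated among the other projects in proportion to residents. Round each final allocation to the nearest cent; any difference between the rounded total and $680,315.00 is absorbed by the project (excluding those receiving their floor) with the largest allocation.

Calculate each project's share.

Garrison Corridor: $15,120.00 | East Plaza: $193,140.00 | Granite Bridge: $168,005.48 | Lower Interchange: $304,049.52

Guaranteed amounts: Garrison Corridor $15,120.00; East Plaza $193,140.00. Residual $472,055.00.
Residual split over remaining residents 3,973: Granite Bridge 168,005.4795 → $168,005.48; Lower Interchange 304,049.5205 → $304,049.52.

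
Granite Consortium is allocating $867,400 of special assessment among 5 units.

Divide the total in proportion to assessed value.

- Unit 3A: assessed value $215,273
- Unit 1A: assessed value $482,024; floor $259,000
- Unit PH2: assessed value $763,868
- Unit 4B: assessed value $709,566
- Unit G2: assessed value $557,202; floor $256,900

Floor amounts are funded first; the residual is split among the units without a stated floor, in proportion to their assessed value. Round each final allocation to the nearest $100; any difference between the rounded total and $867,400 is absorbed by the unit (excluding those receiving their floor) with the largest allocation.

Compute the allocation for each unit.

Guaranteed amounts: Unit 1A $259,000; Unit G2 $256,900. Remaining pool $351,500.
Remaining pool split over remaining assessed value 1,688,707: Unit 3A 44,808.52 → $44,800; Unit PH2 158,997.15 → $159,000; Unit 4B 147,694.33 → $147,700.

Unit 3A: $44,800 · Unit 1A: $259,000 · Unit PH2: $159,000 · Unit 4B: $147,700 · Unit G2: $256,900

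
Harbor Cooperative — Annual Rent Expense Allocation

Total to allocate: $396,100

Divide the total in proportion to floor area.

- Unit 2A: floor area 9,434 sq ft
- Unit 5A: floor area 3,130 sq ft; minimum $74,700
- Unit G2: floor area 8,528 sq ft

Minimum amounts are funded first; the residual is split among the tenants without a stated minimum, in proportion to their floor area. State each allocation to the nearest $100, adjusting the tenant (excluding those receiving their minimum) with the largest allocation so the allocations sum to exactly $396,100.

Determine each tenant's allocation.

Fund the minimums — Unit 5A $74,700. Remaining pool $321,400.
Remaining pool split over remaining floor area 17,962: Unit 2A 168,805.68 → $168,800; Unit G2 152,594.32 → $152,600.

Unit 2A: $168,800 · Unit 5A: $74,700 · Unit G2: $152,600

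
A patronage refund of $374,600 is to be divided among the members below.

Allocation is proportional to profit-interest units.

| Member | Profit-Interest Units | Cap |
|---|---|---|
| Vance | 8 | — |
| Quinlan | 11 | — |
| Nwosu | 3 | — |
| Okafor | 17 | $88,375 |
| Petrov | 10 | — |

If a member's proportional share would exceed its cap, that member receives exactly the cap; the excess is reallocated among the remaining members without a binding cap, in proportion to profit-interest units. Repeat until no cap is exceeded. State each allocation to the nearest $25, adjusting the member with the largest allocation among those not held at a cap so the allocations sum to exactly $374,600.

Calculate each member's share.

Profit-interest units total: 49.
Proportional shares (ignoring caps): Vance 61,159.18; Quinlan 84,093.88; Nwosu 22,934.69; Okafor 129,963.27; Petrov 76,448.98.
Cap binds for Okafor ($88,375); remaining pool $286,225 reallocated over remaining profit-interest units 32.
Redistributed shares: Vance 71,556.25 → $71,550; Quinlan 98,389.84 → $98,400; Nwosu 26,833.59 → $26,825; Petrov 89,445.31 → $89,450.

Vance: $71,550; Quinlan: $98,400; Nwosu: $26,825; Okafor: $88,375; Petrov: $89,450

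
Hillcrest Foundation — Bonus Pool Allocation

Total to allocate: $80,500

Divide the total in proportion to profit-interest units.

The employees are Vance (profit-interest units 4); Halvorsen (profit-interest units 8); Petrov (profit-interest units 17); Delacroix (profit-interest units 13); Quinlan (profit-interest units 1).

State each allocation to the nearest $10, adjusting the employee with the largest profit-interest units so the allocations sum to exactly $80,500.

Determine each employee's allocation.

Sum of profit-interest units: 4 + 8 + 17 + 13 + 1 = 43.
Proportional shares: Vance 7,488.37; Halvorsen 14,976.74; Petrov 31,825.58; Delacroix 24,337.21; Quinlan 1,872.09.
Rounded to nearest $10: Vance $7,490; Halvorsen $14,980; Petrov $31,830; Delacroix $24,340; Quinlan $1,870. Sum = $80,510.
Difference $80,500 − $80,510 = −$10 applied to largest profit-interest units (Petrov): Petrov becomes $31,820.

Vance: $7,490 · Halvorsen: $14,980 · Petrov: $31,820 · Delacroix: $24,340 · Quinlan: $1,870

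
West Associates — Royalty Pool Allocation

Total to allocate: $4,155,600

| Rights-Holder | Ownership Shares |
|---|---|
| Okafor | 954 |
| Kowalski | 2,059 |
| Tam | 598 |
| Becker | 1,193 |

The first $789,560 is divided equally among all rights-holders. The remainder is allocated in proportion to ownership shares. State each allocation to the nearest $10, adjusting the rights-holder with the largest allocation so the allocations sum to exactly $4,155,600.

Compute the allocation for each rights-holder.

Okafor: $865,830; Kowalski: $1,640,090; Tam: $616,390; Becker: $1,033,290

First tranche $789,560 split equally: $197,390 each.
Remainder $3,366,040 by ownership shares (total 4,804): Okafor 668,443.41 → $668,440; Kowalski 1,442,688.67 → $1,442,690; Tam 419,003.31 → $419,000; Becker 835,904.60 → $835,900.
Rounding difference +$10 on remainder applied to Kowalski.
Totals: Okafor $197,390 + $668,440 = $865,830; Kowalski $197,390 + $1,442,700 = $1,640,090; Tam $197,390 + $419,000 = $616,390; Becker $197,390 + $835,900 = $1,033,290.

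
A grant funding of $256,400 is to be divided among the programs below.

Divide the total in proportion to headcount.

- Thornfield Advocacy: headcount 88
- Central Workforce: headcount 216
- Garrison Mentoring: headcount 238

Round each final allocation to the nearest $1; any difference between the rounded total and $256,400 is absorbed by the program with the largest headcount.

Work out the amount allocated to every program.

Thornfield Advocacy: $41,630 | Central Workforce: $102,182 | Garrison Mentoring: $112,588

Total headcount = 542.
Raw shares: Thornfield Advocacy 88/542 × $256,400 = 41,629.52; Central Workforce 216/542 × $256,400 = 102,181.55; Garrison Mentoring 238/542 × $256,400 = 112,588.93.
Rounded to nearest $1: Thornfield Advocacy $41,630; Central Workforce $102,182; Garrison Mentoring $112,589. Sum = $256,401.
Difference $256,400 − $256,401 = −$1 applied to largest headcount (Garrison Mentoring): Garrison Mentoring becomes $112,588.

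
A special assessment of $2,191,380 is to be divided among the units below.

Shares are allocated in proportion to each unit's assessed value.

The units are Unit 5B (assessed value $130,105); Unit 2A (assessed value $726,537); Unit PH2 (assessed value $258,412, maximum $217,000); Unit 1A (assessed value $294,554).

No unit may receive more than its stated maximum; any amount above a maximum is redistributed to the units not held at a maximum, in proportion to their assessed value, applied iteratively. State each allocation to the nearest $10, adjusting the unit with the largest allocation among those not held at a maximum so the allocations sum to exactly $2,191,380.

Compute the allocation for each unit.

Total assessed value = 1,409,608.
Unconstrained shares: Unit 5B 202,261.55; Unit 2A 1,129,476.17; Unit PH2 401,727.92; Unit 1A 457,914.36.
Held at cap: Unit PH2 ($217,000); remaining pool $1,974,380 reallocated over remaining assessed value 1,151,196.
Shares after redistribution: Unit 5B 223,138.99 → $223,140; Unit 2A 1,246,060.72 → $1,246,060; Unit 1A 505,180.29 → $505,180.

Unit 5B: $223,140; Unit 2A: $1,246,060; Unit PH2: $217,000; Unit 1A: $505,180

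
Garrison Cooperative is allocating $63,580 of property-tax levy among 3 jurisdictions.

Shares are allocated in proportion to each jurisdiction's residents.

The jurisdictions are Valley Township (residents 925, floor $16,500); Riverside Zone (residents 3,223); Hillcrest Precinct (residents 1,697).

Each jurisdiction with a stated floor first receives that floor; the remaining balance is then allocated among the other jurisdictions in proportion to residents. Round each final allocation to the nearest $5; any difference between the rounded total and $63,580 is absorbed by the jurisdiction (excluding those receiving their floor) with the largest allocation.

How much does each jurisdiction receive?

Minimums first: Valley Township $16,500. Residual $47,080.
Residual split over remaining residents 4,920: Riverside Zone 30,841.23 → $30,840; Hillcrest Precinct 16,238.77 → $16,240.

Valley Township: $16,500 | Riverside Zone: $30,840 | Hillcrest Precinct: $16,240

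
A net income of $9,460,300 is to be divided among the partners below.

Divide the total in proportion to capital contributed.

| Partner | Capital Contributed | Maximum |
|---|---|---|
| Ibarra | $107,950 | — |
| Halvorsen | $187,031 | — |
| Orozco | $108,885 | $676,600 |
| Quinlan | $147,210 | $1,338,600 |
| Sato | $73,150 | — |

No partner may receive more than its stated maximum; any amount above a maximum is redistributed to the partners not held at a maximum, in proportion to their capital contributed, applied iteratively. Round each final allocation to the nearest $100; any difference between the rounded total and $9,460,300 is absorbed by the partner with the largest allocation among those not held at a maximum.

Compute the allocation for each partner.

Ibarra: $2,183,200; Halvorsen: $3,782,500; Orozco: $676,600; Quinlan: $1,338,600; Sato: $1,479,400

Sum of capital contributed: 624,226.
Pro-rata shares before constraints: Ibarra 1,636,009.05; Halvorsen 2,834,501.24; Orozco 1,650,179.21; Quinlan 2,231,004.10; Sato 1,108,606.41.
Held at cap: Orozco ($676,600), Quinlan ($1,338,600); balance $7,445,100 reallocated over remaining capital contributed 368,131.
Redistributed shares: Ibarra 2,183,186.27 → $2,183,200; Halvorsen 3,782,524.42 → $3,782,500; Sato 1,479,389.31 → $1,479,400.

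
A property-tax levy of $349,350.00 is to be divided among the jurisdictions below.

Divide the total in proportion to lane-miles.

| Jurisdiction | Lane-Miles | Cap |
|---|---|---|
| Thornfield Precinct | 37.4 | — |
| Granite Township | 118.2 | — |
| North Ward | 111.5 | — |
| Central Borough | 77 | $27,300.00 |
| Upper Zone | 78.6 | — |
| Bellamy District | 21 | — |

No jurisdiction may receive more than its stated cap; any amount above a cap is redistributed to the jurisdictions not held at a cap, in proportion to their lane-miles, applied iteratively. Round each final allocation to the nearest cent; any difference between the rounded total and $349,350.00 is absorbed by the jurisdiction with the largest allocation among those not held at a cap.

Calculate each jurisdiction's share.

Thornfield Precinct: $32,846.11 · Granite Township: $103,807.77 · North Ward: $97,923.58 · Central Borough: $27,300.00 · Upper Zone: $69,029.53 · Bellamy District: $18,443.01

Combined lane-miles = 443.7.
Proportional shares (ignoring caps): Thornfield Precinct 29,447.1264; Granite Township 93,065.5172; North Ward 87,790.2299; Central Borough 60,626.4368; Upper Zone 61,886.2069; Bellamy District 16,534.4828.
Cap binds for Central Borough ($27,300.00); residual $322,050.00 reallocated over remaining lane-miles 366.7.
Remaining shares: Thornfield Precinct 32,846.1140 → $32,846.11; Granite Township 103,807.7720 → $103,807.77; North Ward 97,923.5751 → $97,923.58; Upper Zone 69,029.5337 → $69,029.53; Bellamy District 18,443.0052 → $18,443.01.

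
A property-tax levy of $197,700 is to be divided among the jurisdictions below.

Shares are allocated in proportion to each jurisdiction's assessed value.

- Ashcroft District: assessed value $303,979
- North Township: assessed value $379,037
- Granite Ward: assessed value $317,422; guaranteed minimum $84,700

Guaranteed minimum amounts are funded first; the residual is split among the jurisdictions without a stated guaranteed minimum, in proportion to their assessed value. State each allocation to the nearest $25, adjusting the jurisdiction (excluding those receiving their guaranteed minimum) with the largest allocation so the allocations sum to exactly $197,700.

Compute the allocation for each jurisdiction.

Ashcroft District: $50,300 · North Township: $62,700 · Granite Ward: $84,700

Minimums first: Granite Ward $84,700. Remaining pool $113,000.
Remaining pool split over remaining assessed value 683,016: Ashcroft District 50,291.10 → $50,300; North Township 62,708.90 → $62,700.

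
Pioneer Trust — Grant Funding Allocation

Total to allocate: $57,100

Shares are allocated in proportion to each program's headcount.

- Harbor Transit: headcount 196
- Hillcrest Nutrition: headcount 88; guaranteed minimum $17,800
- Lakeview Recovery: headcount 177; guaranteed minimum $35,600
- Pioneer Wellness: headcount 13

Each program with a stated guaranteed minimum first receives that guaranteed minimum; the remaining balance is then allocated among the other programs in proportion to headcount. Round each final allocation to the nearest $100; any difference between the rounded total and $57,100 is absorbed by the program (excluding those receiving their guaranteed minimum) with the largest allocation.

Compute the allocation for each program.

Harbor Transit: $3,500 | Hillcrest Nutrition: $17,800 | Lakeview Recovery: $35,600 | Pioneer Wellness: $200

Guaranteed amounts: Hillcrest Nutrition $17,800; Lakeview Recovery $35,600. Balance $3,700.
Balance split over remaining headcount 209: Harbor Transit 3,469.86 → $3,500; Pioneer Wellness 230.14 → $200.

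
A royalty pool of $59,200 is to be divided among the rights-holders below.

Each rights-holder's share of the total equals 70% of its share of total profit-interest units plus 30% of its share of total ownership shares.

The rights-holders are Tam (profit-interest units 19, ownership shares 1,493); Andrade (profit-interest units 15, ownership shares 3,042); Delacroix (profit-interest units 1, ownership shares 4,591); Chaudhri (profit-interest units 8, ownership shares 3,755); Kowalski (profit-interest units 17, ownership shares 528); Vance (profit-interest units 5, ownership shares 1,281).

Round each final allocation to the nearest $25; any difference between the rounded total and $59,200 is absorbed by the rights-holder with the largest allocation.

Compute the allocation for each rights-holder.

Profit-interest units total 65; ownership shares total 14,690.
Composite weights (70% profit-interest units + 30% ownership shares): Tam 0.2351; Andrade 0.2237; Delacroix 0.1045; Chaudhri 0.1628; Kowalski 0.1939; Vance 0.0800.
Pro-rata amounts: Tam 13,918.25; Andrade 13,240.81; Delacroix 6,187.99; Chaudhri 9,640.05; Kowalski 11,476.50; Vance 4,736.40.
At nearest $25: Tam $13,925; Andrade $13,250; Delacroix $6,200; Chaudhri $9,650; Kowalski $11,475; Vance $4,725. Sum = $59,225.
Difference $59,200 − $59,225 = −$25 applied to largest allocation (Tam): Tam becomes $13,900.

Tam: $13,900 · Andrade: $13,250 · Delacroix: $6,200 · Chaudhri: $9,650 · Kowalski: $11,475 · Vance: $4,725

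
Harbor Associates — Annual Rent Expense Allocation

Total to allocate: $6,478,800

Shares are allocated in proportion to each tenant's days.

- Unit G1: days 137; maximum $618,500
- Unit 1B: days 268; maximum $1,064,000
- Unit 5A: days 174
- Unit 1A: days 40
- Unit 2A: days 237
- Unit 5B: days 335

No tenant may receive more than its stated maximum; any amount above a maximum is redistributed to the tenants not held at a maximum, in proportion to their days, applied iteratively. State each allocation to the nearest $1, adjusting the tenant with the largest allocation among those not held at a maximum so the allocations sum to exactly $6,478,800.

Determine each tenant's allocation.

Unit G1: $618,500 | Unit 1B: $1,064,000 | Unit 5A: $1,061,776 | Unit 1A: $244,087 | Unit 2A: $1,446,213 | Unit 5B: $2,044,224

Sum of days: 1,191.
Proportional shares (ignoring caps): Unit G1 745,252.39; Unit 1B 1,457,865.99; Unit 5A 946,524.94; Unit 1A 217,591.94; Unit 2A 1,289,232.24; Unit 5B 1,822,332.49.
Held at cap: Unit G1 ($618,500), Unit 1B ($1,064,000); remaining pool $4,796,300 reallocated over remaining days 786.
Redistributed shares: Unit 5A 1,061,776.34 → $1,061,776; Unit 1A 244,086.51 → $244,087; Unit 2A 1,446,212.60 → $1,446,213; Unit 5B 2,044,224.55 → $2,044,225.
Rounding difference −$1 applied to Unit 5B → $2,044,224.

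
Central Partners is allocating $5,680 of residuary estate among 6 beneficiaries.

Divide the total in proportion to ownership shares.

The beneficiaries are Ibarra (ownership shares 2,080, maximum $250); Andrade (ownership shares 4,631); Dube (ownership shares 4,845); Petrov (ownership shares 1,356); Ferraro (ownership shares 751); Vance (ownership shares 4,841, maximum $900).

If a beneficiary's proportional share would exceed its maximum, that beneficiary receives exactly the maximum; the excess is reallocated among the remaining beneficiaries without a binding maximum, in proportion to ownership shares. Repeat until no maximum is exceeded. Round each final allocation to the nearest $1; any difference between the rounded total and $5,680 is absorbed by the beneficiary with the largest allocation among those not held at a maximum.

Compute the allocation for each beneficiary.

Ibarra: $250; Andrade: $1,811; Dube: $1,895; Petrov: $530; Ferraro: $294; Vance: $900

Combined ownership shares = 18,504.
Pro-rata shares before constraints: Ibarra 638.48; Andrade 1,421.53; Dube 1,487.22; Petrov 416.24; Ferraro 230.53; Vance 1,486.00.
Capped: Ibarra ($250), Vance ($900); residual $4,530 reallocated over remaining ownership shares 11,583.
Remaining shares: Andrade 1,811.14 → $1,811; Dube 1,894.83 → $1,895; Petrov 530.32 → $530; Ferraro 293.71 → $294.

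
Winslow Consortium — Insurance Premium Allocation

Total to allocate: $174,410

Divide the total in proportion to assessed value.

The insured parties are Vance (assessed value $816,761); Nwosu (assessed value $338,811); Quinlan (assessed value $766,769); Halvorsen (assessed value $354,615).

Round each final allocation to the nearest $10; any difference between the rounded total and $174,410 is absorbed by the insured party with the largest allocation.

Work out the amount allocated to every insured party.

Sum of assessed value: 2,276,956.
Unrounded shares: Vance 816,761/2,276,956 × $174,410 = 62,562.16; Nwosu 338,811/2,276,956 × $174,410 = 25,952.20; Quinlan 766,769/2,276,956 × $174,410 = 58,732.88; Halvorsen 354,615/2,276,956 × $174,410 = 27,162.76.
After rounding ($10): Vance $62,560; Nwosu $25,950; Quinlan $58,730; Halvorsen $27,160. Sum = $174,400.
Difference $174,410 − $174,400 = +$10 applied to largest allocation (Vance): Vance becomes $62,570.

Vance: $62,570 · Nwosu: $25,950 · Quinlan: $58,730 · Halvorsen: $27,160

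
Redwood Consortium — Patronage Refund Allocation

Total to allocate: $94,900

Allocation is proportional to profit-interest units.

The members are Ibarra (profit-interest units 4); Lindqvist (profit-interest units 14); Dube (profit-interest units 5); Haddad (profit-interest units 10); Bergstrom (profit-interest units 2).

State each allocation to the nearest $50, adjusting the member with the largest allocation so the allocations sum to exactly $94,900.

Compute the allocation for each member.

Sum of profit-interest units: 35.
Unrounded shares: Ibarra 4/35 × $94,900 = 10,845.71; Lindqvist 14/35 × $94,900 = 37,960.00; Dube 5/35 × $94,900 = 13,557.14; Haddad 10/35 × $94,900 = 27,114.29; Bergstrom 2/35 × $94,900 = 5,422.86.
At nearest $50: Ibarra $10,850; Lindqvist $37,950; Dube $13,550; Haddad $27,100; Bergstrom $5,400. Sum = $94,850.
Difference $94,900 − $94,850 = +$50 applied to largest allocation (Lindqvist): Lindqvist becomes $38,000.

Ibarra: $10,850; Lindqvist: $38,000; Dube: $13,550; Haddad: $27,100; Bergstrom: $5,400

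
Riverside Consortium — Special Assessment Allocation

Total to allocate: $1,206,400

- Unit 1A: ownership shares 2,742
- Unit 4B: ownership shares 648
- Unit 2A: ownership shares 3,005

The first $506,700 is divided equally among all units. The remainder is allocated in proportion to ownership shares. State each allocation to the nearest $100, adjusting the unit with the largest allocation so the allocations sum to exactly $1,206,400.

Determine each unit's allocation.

Equal tier: $506,700 ÷ 3 = $168,900 apiece.
Remainder $699,700 by ownership shares (total 6,395): Unit 1A 300,012.10 → $300,000; Unit 4B 70,900.02 → $70,900; Unit 2A 328,787.88 → $328,800.
Totals: Unit 1A $168,900 + $300,000 = $468,900; Unit 4B $168,900 + $70,900 = $239,800; Unit 2A $168,900 + $328,800 = $497,700.

Unit 1A: $468,900 | Unit 4B: $239,800 | Unit 2A: $497,700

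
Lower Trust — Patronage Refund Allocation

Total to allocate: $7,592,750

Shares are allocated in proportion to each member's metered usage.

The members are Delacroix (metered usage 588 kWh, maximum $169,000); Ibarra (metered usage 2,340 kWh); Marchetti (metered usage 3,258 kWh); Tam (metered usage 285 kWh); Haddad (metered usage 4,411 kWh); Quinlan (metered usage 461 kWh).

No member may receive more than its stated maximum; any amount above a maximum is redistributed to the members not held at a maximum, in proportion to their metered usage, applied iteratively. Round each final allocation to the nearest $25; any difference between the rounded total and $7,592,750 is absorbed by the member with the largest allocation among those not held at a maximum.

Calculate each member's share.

Delacroix: $169,000 | Ibarra: $1,615,200 | Marchetti: $2,248,875 | Tam: $196,725 | Haddad: $3,044,750 | Quinlan: $318,200

Total metered usage = 11,343.
Proportional shares (ignoring caps): Delacroix 393,594.02; Ibarra 1,566,343.56; Marchetti 2,180,832.19; Tam 190,772.61; Haddad 2,952,624.55; Quinlan 308,583.07.
Cap binds for Delacroix ($169,000); residual $7,423,750 reallocated over remaining metered usage 10,755.
Shares after redistribution: Ibarra 1,615,209.21 → $1,615,200; Marchetti 2,248,868.20 → $2,248,875; Tam 196,724.20 → $196,725; Haddad 3,044,738.38 → $3,044,750; Quinlan 318,210.02 → $318,200.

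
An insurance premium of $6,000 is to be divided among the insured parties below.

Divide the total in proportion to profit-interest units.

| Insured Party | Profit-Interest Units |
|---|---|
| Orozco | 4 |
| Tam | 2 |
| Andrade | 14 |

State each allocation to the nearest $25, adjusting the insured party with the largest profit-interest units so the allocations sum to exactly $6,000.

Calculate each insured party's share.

Orozco: $1,200; Tam: $600; Andrade: $4,200

Total profit-interest units = 4 + 2 + 14 = 20.
Proportional shares: Orozco 1,200.00; Tam 600.00; Andrade 4,200.00.
At nearest $25: Orozco $1,200; Tam $600; Andrade $4,200. Sum = $6,000.
Rounded total matches; no reconciliation needed.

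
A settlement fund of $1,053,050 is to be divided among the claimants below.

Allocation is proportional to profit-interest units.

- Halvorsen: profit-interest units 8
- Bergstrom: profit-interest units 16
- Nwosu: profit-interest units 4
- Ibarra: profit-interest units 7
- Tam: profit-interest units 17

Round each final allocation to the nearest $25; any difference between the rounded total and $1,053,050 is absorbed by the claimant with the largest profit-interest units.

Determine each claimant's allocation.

Halvorsen: $162,000; Bergstrom: $324,025; Nwosu: $81,000; Ibarra: $141,750; Tam: $344,275

Total profit-interest units = 8 + 16 + 4 + 7 + 17 = 52.
Proportional shares: Halvorsen 162,007.69; Bergstrom 324,015.38; Nwosu 81,003.85; Ibarra 141,756.73; Tam 344,266.35.
At nearest $25: Halvorsen $162,000; Bergstrom $324,025; Nwosu $81,000; Ibarra $141,750; Tam $344,275. Sum = $1,053,050.
Rounded total matches; no reconciliation needed.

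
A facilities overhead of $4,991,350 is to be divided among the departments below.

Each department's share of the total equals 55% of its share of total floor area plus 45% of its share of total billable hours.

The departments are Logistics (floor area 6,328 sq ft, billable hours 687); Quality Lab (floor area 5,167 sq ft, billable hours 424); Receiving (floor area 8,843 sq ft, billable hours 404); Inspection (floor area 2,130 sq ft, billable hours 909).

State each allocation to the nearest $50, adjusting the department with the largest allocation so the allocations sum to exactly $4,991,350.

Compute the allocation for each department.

Floor area total 22,468; billable hours total 2,424.
Composite weights (55% floor area + 45% billable hours): Logistics 0.2824; Quality Lab 0.2052; Receiving 0.2915; Inspection 0.2209.
Unrounded shares: Logistics 1,409,766.29; Quality Lab 1,024,211.07; Receiving 1,454,829.24; Inspection 1,102,543.41.
At nearest $50: Logistics $1,409,750; Quality Lab $1,024,200; Receiving $1,454,850; Inspection $1,102,550. Sum = $4,991,350.
Rounded total matches; no reconciliation needed.

Logistics: $1,409,750 | Quality Lab: $1,024,200 | Receiving: $1,454,850 | Inspection: $1,102,550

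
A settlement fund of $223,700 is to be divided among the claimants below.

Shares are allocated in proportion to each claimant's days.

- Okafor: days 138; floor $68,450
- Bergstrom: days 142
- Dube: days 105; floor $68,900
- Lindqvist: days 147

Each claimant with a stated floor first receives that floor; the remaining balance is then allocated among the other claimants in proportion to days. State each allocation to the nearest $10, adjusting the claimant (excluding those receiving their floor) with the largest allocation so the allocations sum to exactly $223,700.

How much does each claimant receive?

Okafor: $68,450 · Bergstrom: $42,430 · Dube: $68,900 · Lindqvist: $43,920

Minimums first: Okafor $68,450; Dube $68,900. Remaining pool $86,350.
Remaining pool split over remaining days 289: Bergstrom 42,428.03 → $42,430; Lindqvist 43,921.97 → $43,920.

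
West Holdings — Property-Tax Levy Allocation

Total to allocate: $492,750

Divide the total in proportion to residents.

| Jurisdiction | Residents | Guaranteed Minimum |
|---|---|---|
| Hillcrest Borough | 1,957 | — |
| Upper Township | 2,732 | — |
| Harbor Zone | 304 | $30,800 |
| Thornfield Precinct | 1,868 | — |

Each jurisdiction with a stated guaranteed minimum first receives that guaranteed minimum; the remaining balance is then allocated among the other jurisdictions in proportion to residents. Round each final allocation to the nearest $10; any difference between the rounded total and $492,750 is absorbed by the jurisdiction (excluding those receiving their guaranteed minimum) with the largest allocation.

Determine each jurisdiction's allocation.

Hillcrest Borough: $137,870 · Upper Township: $192,480 · Harbor Zone: $30,800 · Thornfield Precinct: $131,600

Minimums first: Harbor Zone $30,800. Balance $461,950.
Balance split over remaining residents 6,557: Hillcrest Borough 137,873.44 → $137,870; Upper Township 192,473.30 → $192,470; Thornfield Precinct 131,603.26 → $131,600.
Rounding difference +$10 applied to Upper Township → $192,480.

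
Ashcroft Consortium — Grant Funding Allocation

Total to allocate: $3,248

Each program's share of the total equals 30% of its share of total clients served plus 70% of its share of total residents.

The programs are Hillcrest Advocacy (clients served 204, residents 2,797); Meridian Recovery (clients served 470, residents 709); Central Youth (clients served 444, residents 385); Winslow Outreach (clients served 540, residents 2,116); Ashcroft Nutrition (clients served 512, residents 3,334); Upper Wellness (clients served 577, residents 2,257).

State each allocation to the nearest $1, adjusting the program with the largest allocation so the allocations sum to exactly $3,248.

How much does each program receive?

Clients served total 2,747; residents total 11,598.
Blended shares (30% clients served + 70% residents): Hillcrest Advocacy 0.1911; Meridian Recovery 0.0941; Central Youth 0.0717; Winslow Outreach 0.1867; Ashcroft Nutrition 0.2571; Upper Wellness 0.1992.
Proportional shares: Hillcrest Advocacy 620.67; Meridian Recovery 305.70; Central Youth 232.97; Winslow Outreach 606.35; Ashcroft Nutrition 835.19; Upper Wellness 647.12.
After rounding ($1): Hillcrest Advocacy $621; Meridian Recovery $306; Central Youth $233; Winslow Outreach $606; Ashcroft Nutrition $835; Upper Wellness $647. Sum = $3,248.
Sum already equals the total — no adjustment.

Hillcrest Advocacy: $621 | Meridian Recovery: $306 | Central Youth: $233 | Winslow Outreach: $606 | Ashcroft Nutrition: $835 | Upper Wellness: $647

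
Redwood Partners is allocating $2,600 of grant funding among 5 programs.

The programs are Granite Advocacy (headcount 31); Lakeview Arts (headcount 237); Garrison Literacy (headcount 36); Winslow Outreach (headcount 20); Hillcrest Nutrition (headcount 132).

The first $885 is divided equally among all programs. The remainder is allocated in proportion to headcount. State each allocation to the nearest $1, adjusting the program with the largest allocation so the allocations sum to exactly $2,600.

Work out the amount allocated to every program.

First tranche $885 split equally: $177 each.
Remainder $1,715 by headcount (total 456): Granite Advocacy 116.59 → $117; Lakeview Arts 891.35 → $891; Garrison Literacy 135.39 → $135; Winslow Outreach 75.22 → $75; Hillcrest Nutrition 496.45 → $496.
Rounding difference +$1 on remainder applied to Lakeview Arts.
Totals: Granite Advocacy $177 + $117 = $294; Lakeview Arts $177 + $892 = $1,069; Garrison Literacy $177 + $135 = $312; Winslow Outreach $177 + $75 = $252; Hillcrest Nutrition $177 + $496 = $673.

Granite Advocacy: $294 | Lakeview Arts: $1,069 | Garrison Literacy: $312 | Winslow Outreach: $252 | Hillcrest Nutrition: $673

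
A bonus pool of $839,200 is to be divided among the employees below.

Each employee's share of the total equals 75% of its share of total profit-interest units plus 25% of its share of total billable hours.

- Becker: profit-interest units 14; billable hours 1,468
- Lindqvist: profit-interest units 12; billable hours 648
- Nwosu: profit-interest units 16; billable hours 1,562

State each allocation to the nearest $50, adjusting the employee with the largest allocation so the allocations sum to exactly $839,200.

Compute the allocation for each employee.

Becker: $293,550; Lindqvist: $216,800; Nwosu: $328,850

Profit-interest units total 42; billable hours total 3,678.
Composite weights (75% profit-interest units + 25% billable hours): Becker 0.3498; Lindqvist 0.2583; Nwosu 0.3919.
Unrounded shares: Becker 293,537.47; Lindqvist 216,791.70; Nwosu 328,870.83.
At nearest $50: Becker $293,550; Lindqvist $216,800; Nwosu $328,850. Sum = $839,200.
Rounded total matches; no reconciliation needed.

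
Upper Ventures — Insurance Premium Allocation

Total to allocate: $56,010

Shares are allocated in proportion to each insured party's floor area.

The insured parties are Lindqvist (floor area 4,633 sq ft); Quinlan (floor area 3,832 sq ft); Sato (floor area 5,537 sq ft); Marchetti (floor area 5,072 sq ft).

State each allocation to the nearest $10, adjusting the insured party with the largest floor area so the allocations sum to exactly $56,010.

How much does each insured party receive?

Lindqvist: $13,600 · Quinlan: $11,250 · Sato: $16,270 · Marchetti: $14,890

Combined floor area = 19,074.
Pro-rata amounts: Lindqvist 4,633/19,074 × $56,010 = 13,604.61; Quinlan 3,832/19,074 × $56,010 = 11,252.51; Sato 5,537/19,074 × $56,010 = 16,259.17; Marchetti 5,072/19,074 × $56,010 = 14,893.72.
At nearest $10: Lindqvist $13,600; Quinlan $11,250; Sato $16,260; Marchetti $14,890. Sum = $56,000.
Difference $56,010 − $56,000 = +$10 applied to largest floor area (Sato): Sato becomes $16,270.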